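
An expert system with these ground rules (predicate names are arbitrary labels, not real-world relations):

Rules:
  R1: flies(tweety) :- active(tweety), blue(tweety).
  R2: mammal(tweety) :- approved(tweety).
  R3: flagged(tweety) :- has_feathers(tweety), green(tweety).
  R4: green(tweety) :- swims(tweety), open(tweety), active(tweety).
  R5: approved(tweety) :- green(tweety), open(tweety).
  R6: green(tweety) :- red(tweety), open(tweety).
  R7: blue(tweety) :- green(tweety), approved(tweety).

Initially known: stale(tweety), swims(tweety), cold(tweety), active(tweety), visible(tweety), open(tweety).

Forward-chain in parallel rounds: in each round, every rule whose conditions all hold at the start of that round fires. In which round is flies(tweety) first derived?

Round 1 fires R4, giving green(tweety).
Round 2 fires R5, giving approved(tweety).
Round 3 fires R2, R7, giving mammal(tweety), blue(tweety).
Round 4 fires R1, giving flies(tweety).
flies(tweety) first appears in round 4.

4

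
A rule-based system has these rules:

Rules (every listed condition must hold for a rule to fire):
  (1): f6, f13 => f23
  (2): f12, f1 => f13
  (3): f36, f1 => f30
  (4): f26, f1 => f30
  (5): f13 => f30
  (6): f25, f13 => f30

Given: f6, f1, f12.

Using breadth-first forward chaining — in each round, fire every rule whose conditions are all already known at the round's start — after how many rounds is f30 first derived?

Round 1: (2) [f12, f1 => f13]. New: f13.
Round 2: (1) [f6, f13 => f23]; (5) [f13 => f30]. New: f23, f30.
f30 first appears in round 2.

2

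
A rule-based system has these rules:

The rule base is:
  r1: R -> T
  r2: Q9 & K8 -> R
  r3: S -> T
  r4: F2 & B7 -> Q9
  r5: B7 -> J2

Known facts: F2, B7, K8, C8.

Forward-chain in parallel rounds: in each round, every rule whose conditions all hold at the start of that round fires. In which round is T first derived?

[1] r4 [F2 & B7 -> Q9]; r5 [B7 -> J2]. ⇒ new: Q9, J2.
[2] r2 [Q9 & K8 -> R]. ⇒ new: R.
[3] r1 [R -> T]. ⇒ new: T.
T first appears in round 3.

3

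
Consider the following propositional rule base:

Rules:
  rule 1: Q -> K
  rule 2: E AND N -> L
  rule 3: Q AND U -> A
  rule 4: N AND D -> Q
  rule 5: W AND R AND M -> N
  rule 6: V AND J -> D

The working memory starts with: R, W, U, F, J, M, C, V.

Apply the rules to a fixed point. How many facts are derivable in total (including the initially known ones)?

13

Round 1: rule 5 [W AND R AND M -> N]; rule 6 [V AND J -> D]. New: N, D.
Round 2: rule 4 [N AND D -> Q]. New: Q.
Round 3: rule 1 [Q -> K]; rule 3 [Q AND U -> A]. New: K, A.
Closure: {A, C, D, F, J, K, M, N, Q, R, U, V, W} — 13 facts.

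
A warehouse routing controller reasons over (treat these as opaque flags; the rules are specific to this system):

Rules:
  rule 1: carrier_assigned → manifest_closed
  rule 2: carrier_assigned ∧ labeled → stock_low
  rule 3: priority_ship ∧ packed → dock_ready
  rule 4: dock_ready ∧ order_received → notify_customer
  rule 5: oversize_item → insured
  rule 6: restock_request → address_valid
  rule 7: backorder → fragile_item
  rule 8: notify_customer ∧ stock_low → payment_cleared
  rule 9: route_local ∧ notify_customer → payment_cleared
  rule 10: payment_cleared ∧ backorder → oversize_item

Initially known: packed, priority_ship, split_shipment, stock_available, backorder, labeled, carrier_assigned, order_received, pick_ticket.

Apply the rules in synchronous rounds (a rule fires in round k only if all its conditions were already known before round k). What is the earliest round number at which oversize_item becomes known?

4

Round 1: rule 1 [carrier_assigned → manifest_closed]; rule 2 [carrier_assigned ∧ labeled → stock_low]; rule 3 [priority_ship ∧ packed → dock_ready]; rule 7 [backorder → fragile_item]. New: manifest_closed, stock_low, dock_ready, fragile_item.
Round 2: rule 4 [dock_ready ∧ order_received → notify_customer]. New: notify_customer.
Round 3: rule 8 [notify_customer ∧ stock_low → payment_cleared]. New: payment_cleared.
Round 4: rule 10 [payment_cleared ∧ backorder → oversize_item]. New: oversize_item.
oversize_item first appears in round 4.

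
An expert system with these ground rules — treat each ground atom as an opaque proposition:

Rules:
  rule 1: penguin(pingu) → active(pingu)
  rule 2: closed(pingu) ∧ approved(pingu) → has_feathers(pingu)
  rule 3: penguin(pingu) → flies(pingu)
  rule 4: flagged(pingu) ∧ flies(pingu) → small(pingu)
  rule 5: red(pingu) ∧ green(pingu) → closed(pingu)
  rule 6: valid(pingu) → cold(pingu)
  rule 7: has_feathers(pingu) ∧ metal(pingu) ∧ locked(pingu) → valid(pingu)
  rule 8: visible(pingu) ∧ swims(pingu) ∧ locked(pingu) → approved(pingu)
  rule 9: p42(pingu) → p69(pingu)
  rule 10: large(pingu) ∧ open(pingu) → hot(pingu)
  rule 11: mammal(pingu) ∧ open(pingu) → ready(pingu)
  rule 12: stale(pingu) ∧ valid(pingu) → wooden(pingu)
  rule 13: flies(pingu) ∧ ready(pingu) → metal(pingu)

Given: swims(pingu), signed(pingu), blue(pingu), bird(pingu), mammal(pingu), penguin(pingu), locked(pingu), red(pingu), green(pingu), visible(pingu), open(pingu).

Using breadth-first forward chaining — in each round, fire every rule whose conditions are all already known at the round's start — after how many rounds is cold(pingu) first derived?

Round 1: rule 1 [penguin(pingu) → active(pingu)]; rule 3 [penguin(pingu) → flies(pingu)]; rule 5 [red(pingu) ∧ green(pingu) → closed(pingu)]; rule 8 [visible(pingu) ∧ swims(pingu) ∧ locked(pingu) → approved(pingu)]; rule 11 [mammal(pingu) ∧ open(pingu) → ready(pingu)]. New: active(pingu), flies(pingu), closed(pingu), approved(pingu), ready(pingu).
Round 2: rule 2 [closed(pingu) ∧ approved(pingu) → has_feathers(pingu)]; rule 13 [flies(pingu) ∧ ready(pingu) → metal(pingu)]. New: has_feathers(pingu), metal(pingu).
Round 3: rule 7 [has_feathers(pingu) ∧ metal(pingu) ∧ locked(pingu) → valid(pingu)]. New: valid(pingu).
Round 4: rule 6 [valid(pingu) → cold(pingu)]. New: cold(pingu).
cold(pingu) first appears in round 4.

4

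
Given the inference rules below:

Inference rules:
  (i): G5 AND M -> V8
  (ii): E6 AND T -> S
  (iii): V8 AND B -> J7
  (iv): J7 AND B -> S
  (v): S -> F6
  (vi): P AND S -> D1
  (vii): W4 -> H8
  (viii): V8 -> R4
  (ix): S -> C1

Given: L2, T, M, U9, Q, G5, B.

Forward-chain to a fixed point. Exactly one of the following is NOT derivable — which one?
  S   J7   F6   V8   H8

H8

Round 1: (i) [G5 AND M -> V8]. New: V8.
Round 2: (iii) [V8 AND B -> J7]; (viii) [V8 -> R4]. New: J7, R4.
Round 3: (iv) [J7 AND B -> S]. New: S.
Round 4: (v) [S -> F6]; (ix) [S -> C1]. New: F6, C1.
Derived: J7 (round 2), F6 (round 4), V8 (round 1), S (round 3). H8 never appears in any round.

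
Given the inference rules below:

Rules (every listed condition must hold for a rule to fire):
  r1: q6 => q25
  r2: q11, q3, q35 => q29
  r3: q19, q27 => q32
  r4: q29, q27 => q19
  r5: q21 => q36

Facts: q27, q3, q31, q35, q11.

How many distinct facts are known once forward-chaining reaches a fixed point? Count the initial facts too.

Round 1 fires r2, giving q29.
Round 2 fires r4, giving q19.
Round 3 fires r3, giving q32.
Closure: {q11, q19, q27, q29, q3, q31, q32, q35} — 8 facts.

8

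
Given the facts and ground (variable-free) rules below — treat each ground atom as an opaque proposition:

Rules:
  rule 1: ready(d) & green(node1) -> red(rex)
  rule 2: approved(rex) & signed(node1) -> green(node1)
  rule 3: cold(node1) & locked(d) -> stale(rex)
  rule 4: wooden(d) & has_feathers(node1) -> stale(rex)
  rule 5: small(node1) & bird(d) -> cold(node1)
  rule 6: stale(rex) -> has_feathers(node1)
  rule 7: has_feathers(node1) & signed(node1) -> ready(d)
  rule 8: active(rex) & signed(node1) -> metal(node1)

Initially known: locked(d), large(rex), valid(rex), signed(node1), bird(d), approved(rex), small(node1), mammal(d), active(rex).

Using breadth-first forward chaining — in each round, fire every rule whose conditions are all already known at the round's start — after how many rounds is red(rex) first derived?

Round 1: rule 2 [approved(rex) & signed(node1) -> green(node1)]; rule 5 [small(node1) & bird(d) -> cold(node1)]; rule 8 [active(rex) & signed(node1) -> metal(node1)]. New: green(node1), cold(node1), metal(node1).
Round 2: rule 3 [cold(node1) & locked(d) -> stale(rex)]. New: stale(rex).
Round 3: rule 6 [stale(rex) -> has_feathers(node1)]. New: has_feathers(node1).
Round 4: rule 7 [has_feathers(node1) & signed(node1) -> ready(d)]. New: ready(d).
Round 5: rule 1 [ready(d) & green(node1) -> red(rex)]. New: red(rex).
red(rex) first appears in round 5.

5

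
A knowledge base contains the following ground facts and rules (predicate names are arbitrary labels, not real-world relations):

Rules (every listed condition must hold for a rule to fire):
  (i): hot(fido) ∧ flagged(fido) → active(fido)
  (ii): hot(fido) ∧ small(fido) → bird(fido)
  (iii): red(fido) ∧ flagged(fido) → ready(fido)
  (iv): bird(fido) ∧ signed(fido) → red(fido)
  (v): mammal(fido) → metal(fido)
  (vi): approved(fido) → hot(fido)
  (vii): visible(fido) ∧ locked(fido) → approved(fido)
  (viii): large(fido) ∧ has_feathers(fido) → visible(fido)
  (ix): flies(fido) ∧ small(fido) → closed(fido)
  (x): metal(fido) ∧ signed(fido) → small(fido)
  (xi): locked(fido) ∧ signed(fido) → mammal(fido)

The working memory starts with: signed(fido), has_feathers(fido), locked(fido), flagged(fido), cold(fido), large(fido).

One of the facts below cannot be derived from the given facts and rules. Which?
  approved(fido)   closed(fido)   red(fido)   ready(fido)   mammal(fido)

closed(fido)

Round 1 fires (viii), (xi), giving visible(fido), mammal(fido).
Round 2 fires (v), (vii), giving metal(fido), approved(fido).
Round 3 fires (vi), (x), giving hot(fido), small(fido).
Round 4 fires (i), (ii), giving active(fido), bird(fido).
Round 5 fires (iv), giving red(fido).
Round 6 fires (iii), giving ready(fido).
Derived: approved(fido) (round 2), red(fido) (round 5), mammal(fido) (round 1), ready(fido) (round 6). closed(fido) never appears in any round.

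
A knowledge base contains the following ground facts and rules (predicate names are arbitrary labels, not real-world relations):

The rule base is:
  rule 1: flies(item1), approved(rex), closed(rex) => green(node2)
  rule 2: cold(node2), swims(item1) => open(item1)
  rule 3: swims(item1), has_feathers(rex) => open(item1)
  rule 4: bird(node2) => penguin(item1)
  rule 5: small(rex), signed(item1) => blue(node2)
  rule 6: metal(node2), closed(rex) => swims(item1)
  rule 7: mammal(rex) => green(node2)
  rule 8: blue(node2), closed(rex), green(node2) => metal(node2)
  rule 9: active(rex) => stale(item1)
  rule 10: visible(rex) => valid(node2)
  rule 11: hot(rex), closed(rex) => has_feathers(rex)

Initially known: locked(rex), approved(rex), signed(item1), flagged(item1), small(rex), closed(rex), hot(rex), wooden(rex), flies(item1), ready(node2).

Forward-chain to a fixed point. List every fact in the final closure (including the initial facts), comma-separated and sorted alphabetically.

Round 1 — rule 1, rule 5, rule 11, derive green(node2), blue(node2), has_feathers(rex).
Round 2 — rule 8, derive metal(node2).
Round 3 — rule 6, derive swims(item1).
Round 4 — rule 3, derive open(item1).

approved(rex), blue(node2), closed(rex), flagged(item1), flies(item1), green(node2), has_feathers(rex), hot(rex), locked(rex), metal(node2), open(item1), ready(node2), signed(item1), small(rex), swims(item1), wooden(rex)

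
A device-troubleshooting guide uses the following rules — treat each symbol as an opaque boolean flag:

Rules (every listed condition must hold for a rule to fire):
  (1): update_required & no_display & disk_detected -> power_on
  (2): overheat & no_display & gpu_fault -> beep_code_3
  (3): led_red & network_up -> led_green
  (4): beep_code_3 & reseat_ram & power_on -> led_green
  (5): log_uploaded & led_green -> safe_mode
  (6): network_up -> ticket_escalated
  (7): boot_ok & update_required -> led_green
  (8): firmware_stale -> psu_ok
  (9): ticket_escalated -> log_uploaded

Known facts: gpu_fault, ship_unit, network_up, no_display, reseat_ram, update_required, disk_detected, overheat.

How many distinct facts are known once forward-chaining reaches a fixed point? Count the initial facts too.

14

Round 1: (1) [update_required & no_display & disk_detected -> power_on]; (2) [overheat & no_display & gpu_fault -> beep_code_3]; (6) [network_up -> ticket_escalated]. Adds power_on, beep_code_3, ticket_escalated.
Round 2: (4) [beep_code_3 & reseat_ram & power_on -> led_green]; (9) [ticket_escalated -> log_uploaded]. Adds led_green, log_uploaded.
Round 3: (5) [log_uploaded & led_green -> safe_mode]. Adds safe_mode.
Closure: {beep_code_3, disk_detected, gpu_fault, led_green, log_uploaded, network_up, no_display, overheat, power_on, reseat_ram, safe_mode, ship_unit, ticket_escalated, update_required} — 14 facts.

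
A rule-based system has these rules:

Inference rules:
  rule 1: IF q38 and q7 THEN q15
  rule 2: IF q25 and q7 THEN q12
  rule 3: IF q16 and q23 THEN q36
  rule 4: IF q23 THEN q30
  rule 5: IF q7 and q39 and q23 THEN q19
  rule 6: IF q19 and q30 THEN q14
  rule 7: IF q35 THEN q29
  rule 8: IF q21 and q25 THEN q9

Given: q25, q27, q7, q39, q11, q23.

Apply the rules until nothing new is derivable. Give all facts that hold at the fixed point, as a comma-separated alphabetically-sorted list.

q11, q12, q14, q19, q23, q25, q27, q30, q39, q7

Round 1 fires rule 2, rule 4, rule 5, giving q12, q30, q19.
Round 2 fires rule 6, giving q14.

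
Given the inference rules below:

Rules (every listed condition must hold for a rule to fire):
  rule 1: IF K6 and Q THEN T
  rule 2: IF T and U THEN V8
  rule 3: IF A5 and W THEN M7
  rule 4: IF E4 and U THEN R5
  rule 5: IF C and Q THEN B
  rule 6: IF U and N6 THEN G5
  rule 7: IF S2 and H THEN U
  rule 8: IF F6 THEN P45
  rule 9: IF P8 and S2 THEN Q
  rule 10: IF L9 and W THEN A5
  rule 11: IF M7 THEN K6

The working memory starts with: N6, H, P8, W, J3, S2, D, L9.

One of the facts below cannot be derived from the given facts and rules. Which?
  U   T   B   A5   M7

B

Round 1: rule 7 [IF S2 and H THEN U]; rule 9 [IF P8 and S2 THEN Q]; rule 10 [IF L9 and W THEN A5]. Adds U, Q, A5.
Round 2: rule 3 [IF A5 and W THEN M7]; rule 6 [IF U and N6 THEN G5]. Adds M7, G5.
Round 3: rule 11 [IF M7 THEN K6]. Adds K6.
Round 4: rule 1 [IF K6 and Q THEN T]. Adds T.
Round 5: rule 2 [IF T and U THEN V8]. Adds V8.
Derived: T (round 4), A5 (round 1), U (round 1), M7 (round 2). B never appears in any round.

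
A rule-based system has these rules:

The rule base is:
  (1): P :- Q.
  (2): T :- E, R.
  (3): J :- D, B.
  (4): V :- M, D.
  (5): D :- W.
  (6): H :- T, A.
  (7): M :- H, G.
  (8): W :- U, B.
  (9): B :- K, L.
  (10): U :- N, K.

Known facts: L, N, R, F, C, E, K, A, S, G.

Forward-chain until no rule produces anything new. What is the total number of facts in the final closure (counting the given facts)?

Round 1: (2) [T :- E, R.]; (9) [B :- K, L.]; (10) [U :- N, K.]. New: T, B, U.
Round 2: (6) [H :- T, A.]; (8) [W :- U, B.]. New: H, W.
Round 3: (5) [D :- W.]; (7) [M :- H, G.]. New: D, M.
Round 4: (3) [J :- D, B.]; (4) [V :- M, D.]. New: J, V.
Closure: {A, B, C, D, E, F, G, H, J, K, L, M, N, R, S, T, U, V, W} — 19 facts.

19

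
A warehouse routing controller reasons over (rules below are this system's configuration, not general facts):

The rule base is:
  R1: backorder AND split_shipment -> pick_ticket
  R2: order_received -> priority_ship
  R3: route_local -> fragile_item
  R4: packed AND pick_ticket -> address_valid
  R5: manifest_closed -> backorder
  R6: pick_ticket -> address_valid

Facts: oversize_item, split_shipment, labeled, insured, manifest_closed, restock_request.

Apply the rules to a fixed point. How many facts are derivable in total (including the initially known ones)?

Round 1: R5 [manifest_closed -> backorder]. New: backorder.
Round 2: R1 [backorder AND split_shipment -> pick_ticket]. New: pick_ticket.
Round 3: R6 [pick_ticket -> address_valid]. New: address_valid.
Closure: {address_valid, backorder, insured, labeled, manifest_closed, oversize_item, pick_ticket, restock_request, split_shipment} — 9 facts.

9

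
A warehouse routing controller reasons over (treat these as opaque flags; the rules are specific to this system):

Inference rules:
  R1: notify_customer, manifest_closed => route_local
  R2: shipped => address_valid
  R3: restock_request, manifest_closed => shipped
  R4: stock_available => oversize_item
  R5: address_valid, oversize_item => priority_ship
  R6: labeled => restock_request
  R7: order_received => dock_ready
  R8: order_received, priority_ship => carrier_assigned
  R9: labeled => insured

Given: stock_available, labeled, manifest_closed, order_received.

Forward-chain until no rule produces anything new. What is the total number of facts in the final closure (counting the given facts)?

[1] R4 [stock_available => oversize_item]; R6 [labeled => restock_request]; R7 [order_received => dock_ready]; R9 [labeled => insured]. ⇒ new: oversize_item, restock_request, dock_ready, insured.
[2] R3 [restock_request, manifest_closed => shipped]. ⇒ new: shipped.
[3] R2 [shipped => address_valid]. ⇒ new: address_valid.
[4] R5 [address_valid, oversize_item => priority_ship]. ⇒ new: priority_ship.
[5] R8 [order_received, priority_ship => carrier_assigned]. ⇒ new: carrier_assigned.
Closure: {address_valid, carrier_assigned, dock_ready, insured, labeled, manifest_closed, order_received, oversize_item, priority_ship, restock_request, shipped, stock_available} — 12 facts.

12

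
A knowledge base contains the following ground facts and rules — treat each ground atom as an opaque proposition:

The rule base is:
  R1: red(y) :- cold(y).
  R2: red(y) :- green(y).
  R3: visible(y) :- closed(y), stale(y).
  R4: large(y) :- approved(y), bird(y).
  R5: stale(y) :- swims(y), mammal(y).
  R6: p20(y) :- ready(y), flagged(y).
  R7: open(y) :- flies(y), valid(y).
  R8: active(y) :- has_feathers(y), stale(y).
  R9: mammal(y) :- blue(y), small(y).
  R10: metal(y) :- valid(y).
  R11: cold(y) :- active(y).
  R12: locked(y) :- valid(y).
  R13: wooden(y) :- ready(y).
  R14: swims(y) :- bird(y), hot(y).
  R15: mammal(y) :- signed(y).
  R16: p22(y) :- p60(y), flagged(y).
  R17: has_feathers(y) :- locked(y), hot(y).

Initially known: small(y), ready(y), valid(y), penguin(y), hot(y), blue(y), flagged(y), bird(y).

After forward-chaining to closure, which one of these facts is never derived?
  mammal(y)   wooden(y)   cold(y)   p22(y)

p22(y)

Round 1 fires R6, R9, R10, R12, R13, R14, giving p20(y), mammal(y), metal(y), locked(y), wooden(y), swims(y).
Round 2 fires R5, R17, giving stale(y), has_feathers(y).
Round 3 fires R8, giving active(y).
Round 4 fires R11, giving cold(y).
Round 5 fires R1, giving red(y).
Derived: wooden(y) (round 1), mammal(y) (round 1), cold(y) (round 4). p22(y) never appears in any round.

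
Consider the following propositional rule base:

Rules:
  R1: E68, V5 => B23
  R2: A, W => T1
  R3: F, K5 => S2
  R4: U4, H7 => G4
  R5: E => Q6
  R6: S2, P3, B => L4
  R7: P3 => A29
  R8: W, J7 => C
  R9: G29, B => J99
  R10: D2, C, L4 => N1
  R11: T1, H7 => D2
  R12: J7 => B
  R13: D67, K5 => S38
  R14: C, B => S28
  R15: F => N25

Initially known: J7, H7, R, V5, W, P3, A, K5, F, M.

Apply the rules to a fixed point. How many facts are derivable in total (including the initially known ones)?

20

Round 1: R2 [A, W => T1]; R3 [F, K5 => S2]; R7 [P3 => A29]; R8 [W, J7 => C]; R12 [J7 => B]; R15 [F => N25]. New: T1, S2, A29, C, B, N25.
Round 2: R6 [S2, P3, B => L4]; R11 [T1, H7 => D2]; R14 [C, B => S28]. New: L4, D2, S28.
Round 3: R10 [D2, C, L4 => N1]. New: N1.
Closure: {A, A29, B, C, D2, F, H7, J7, K5, L4, M, N1, N25, P3, R, S2, S28, T1, V5, W} — 20 facts.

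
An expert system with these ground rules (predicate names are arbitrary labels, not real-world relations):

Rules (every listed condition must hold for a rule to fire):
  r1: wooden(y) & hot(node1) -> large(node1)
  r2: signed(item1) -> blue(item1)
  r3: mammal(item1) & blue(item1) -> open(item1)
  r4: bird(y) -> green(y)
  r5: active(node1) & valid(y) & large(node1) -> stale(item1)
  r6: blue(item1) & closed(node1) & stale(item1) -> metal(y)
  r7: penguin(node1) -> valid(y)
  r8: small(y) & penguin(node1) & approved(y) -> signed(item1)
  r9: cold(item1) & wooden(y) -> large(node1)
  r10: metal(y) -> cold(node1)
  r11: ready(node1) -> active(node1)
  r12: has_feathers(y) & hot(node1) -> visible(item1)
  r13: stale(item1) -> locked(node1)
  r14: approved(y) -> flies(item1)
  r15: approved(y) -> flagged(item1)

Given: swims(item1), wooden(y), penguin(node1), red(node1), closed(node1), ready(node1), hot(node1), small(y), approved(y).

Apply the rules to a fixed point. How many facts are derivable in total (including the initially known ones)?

20

Round 1: r1 [wooden(y) & hot(node1) -> large(node1)]; r7 [penguin(node1) -> valid(y)]; r8 [small(y) & penguin(node1) & approved(y) -> signed(item1)]; r11 [ready(node1) -> active(node1)]; r14 [approved(y) -> flies(item1)]; r15 [approved(y) -> flagged(item1)]. Adds large(node1), valid(y), signed(item1), active(node1), flies(item1), flagged(item1).
Round 2: r2 [signed(item1) -> blue(item1)]; r5 [active(node1) & valid(y) & large(node1) -> stale(item1)]. Adds blue(item1), stale(item1).
Round 3: r6 [blue(item1) & closed(node1) & stale(item1) -> metal(y)]; r13 [stale(item1) -> locked(node1)]. Adds metal(y), locked(node1).
Round 4: r10 [metal(y) -> cold(node1)]. Adds cold(node1).
Closure: {active(node1), approved(y), blue(item1), closed(node1), cold(node1), flagged(item1), flies(item1), hot(node1), large(node1), locked(node1), metal(y), penguin(node1), ready(node1), red(node1), signed(item1), small(y), stale(item1), swims(item1), valid(y), wooden(y)} — 20 facts.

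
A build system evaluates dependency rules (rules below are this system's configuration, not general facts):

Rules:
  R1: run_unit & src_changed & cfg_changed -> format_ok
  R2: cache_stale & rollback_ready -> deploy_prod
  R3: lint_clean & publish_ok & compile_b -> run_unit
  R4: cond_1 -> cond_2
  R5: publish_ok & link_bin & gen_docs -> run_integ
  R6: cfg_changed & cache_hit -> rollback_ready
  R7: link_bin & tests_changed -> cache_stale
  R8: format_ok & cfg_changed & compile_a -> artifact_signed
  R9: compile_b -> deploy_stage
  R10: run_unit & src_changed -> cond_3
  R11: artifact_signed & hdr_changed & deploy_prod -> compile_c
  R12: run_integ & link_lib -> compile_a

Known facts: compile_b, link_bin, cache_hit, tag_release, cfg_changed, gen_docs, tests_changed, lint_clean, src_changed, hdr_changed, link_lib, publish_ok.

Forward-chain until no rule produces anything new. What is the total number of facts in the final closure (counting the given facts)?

[1] R3 [lint_clean & publish_ok & compile_b -> run_unit]; R5 [publish_ok & link_bin & gen_docs -> run_integ]; R6 [cfg_changed & cache_hit -> rollback_ready]; R7 [link_bin & tests_changed -> cache_stale]; R9 [compile_b -> deploy_stage]. ⇒ new: run_unit, run_integ, rollback_ready, cache_stale, deploy_stage.
[2] R1 [run_unit & src_changed & cfg_changed -> format_ok]; R2 [cache_stale & rollback_ready -> deploy_prod]; R10 [run_unit & src_changed -> cond_3]; R12 [run_integ & link_lib -> compile_a]. ⇒ new: format_ok, deploy_prod, cond_3, compile_a.
[3] R8 [format_ok & cfg_changed & compile_a -> artifact_signed]. ⇒ new: artifact_signed.
[4] R11 [artifact_signed & hdr_changed & deploy_prod -> compile_c]. ⇒ new: compile_c.
Closure: {artifact_signed, cache_hit, cache_stale, cfg_changed, compile_a, compile_b, compile_c, cond_3, deploy_prod, deploy_stage, format_ok, gen_docs, hdr_changed, link_bin, link_lib, lint_clean, publish_ok, rollback_ready, run_integ, run_unit, src_changed, tag_release, tests_changed} — 23 facts.

23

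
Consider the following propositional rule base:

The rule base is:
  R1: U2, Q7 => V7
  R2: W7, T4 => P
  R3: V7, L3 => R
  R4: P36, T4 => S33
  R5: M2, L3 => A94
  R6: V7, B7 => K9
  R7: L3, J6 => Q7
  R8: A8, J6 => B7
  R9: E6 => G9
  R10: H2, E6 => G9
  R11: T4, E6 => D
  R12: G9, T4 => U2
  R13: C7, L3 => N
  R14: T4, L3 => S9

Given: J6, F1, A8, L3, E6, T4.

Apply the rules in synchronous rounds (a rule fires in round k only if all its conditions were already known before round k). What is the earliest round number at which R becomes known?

Round 1: R7 [L3, J6 => Q7]; R8 [A8, J6 => B7]; R9 [E6 => G9]; R11 [T4, E6 => D]; R14 [T4, L3 => S9]. Adds Q7, B7, G9, D, S9.
Round 2: R12 [G9, T4 => U2]. Adds U2.
Round 3: R1 [U2, Q7 => V7]. Adds V7.
Round 4: R3 [V7, L3 => R]; R6 [V7, B7 => K9]. Adds R, K9.
R first appears in round 4.

4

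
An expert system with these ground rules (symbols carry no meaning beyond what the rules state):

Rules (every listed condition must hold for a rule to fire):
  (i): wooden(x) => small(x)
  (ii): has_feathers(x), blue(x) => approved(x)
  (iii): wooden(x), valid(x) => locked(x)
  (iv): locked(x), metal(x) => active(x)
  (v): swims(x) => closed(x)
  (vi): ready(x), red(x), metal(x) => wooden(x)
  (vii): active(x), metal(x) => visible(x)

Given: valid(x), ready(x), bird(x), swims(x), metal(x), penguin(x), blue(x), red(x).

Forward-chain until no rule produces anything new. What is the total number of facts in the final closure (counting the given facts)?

Round 1 fires (v), (vi), giving closed(x), wooden(x).
Round 2 fires (i), (iii), giving small(x), locked(x).
Round 3 fires (iv), giving active(x).
Round 4 fires (vii), giving visible(x).
Closure: {active(x), bird(x), blue(x), closed(x), locked(x), metal(x), penguin(x), ready(x), red(x), small(x), swims(x), valid(x), visible(x), wooden(x)} — 14 facts.

14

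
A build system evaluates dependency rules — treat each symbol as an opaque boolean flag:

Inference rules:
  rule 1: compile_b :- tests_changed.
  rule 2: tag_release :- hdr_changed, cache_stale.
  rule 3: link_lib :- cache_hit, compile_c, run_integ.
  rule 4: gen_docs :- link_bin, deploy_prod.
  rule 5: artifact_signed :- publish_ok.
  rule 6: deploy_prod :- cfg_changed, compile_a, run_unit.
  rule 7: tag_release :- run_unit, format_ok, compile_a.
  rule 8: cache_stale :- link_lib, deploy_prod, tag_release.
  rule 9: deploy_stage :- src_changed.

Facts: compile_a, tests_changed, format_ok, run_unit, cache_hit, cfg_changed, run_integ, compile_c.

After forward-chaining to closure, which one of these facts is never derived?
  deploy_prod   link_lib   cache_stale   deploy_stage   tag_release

Round 1: rule 1 [compile_b :- tests_changed.]; rule 3 [link_lib :- cache_hit, compile_c, run_integ.]; rule 6 [deploy_prod :- cfg_changed, compile_a, run_unit.]; rule 7 [tag_release :- run_unit, format_ok, compile_a.]. New: compile_b, link_lib, deploy_prod, tag_release.
Round 2: rule 8 [cache_stale :- link_lib, deploy_prod, tag_release.]. New: cache_stale.
Derived: link_lib (round 1), cache_stale (round 2), tag_release (round 1), deploy_prod (round 1). deploy_stage never appears in any round.

deploy_stage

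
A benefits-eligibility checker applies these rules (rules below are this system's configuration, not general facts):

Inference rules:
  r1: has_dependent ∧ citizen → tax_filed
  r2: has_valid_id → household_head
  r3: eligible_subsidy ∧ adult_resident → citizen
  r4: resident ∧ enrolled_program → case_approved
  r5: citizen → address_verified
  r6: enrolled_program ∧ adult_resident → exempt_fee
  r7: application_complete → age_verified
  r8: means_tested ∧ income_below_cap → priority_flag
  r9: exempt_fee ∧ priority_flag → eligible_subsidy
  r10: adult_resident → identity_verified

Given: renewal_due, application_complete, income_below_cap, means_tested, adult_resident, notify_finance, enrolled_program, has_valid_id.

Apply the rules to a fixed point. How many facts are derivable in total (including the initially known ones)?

[1] r2 [has_valid_id → household_head]; r6 [enrolled_program ∧ adult_resident → exempt_fee]; r7 [application_complete → age_verified]; r8 [means_tested ∧ income_below_cap → priority_flag]; r10 [adult_resident → identity_verified]. ⇒ new: household_head, exempt_fee, age_verified, priority_flag, identity_verified.
[2] r9 [exempt_fee ∧ priority_flag → eligible_subsidy]. ⇒ new: eligible_subsidy.
[3] r3 [eligible_subsidy ∧ adult_resident → citizen]. ⇒ new: citizen.
[4] r5 [citizen → address_verified]. ⇒ new: address_verified.
Closure: {address_verified, adult_resident, age_verified, application_complete, citizen, eligible_subsidy, enrolled_program, exempt_fee, has_valid_id, household_head, identity_verified, income_below_cap, means_tested, notify_finance, priority_flag, renewal_due} — 16 facts.

16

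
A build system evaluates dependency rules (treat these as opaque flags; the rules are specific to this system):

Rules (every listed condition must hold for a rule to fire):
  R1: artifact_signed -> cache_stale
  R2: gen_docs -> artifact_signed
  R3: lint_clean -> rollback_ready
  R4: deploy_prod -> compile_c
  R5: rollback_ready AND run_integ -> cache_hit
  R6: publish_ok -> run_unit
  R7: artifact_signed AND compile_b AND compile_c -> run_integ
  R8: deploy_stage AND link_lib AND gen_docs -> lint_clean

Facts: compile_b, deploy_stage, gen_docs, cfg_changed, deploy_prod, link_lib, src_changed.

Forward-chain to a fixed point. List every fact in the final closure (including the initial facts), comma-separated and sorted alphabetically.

Round 1 — R2, R4, R8, derive artifact_signed, compile_c, lint_clean.
Round 2 — R1, R3, R7, derive cache_stale, rollback_ready, run_integ.
Round 3 — R5, derive cache_hit.

artifact_signed, cache_hit, cache_stale, cfg_changed, compile_b, compile_c, deploy_prod, deploy_stage, gen_docs, link_lib, lint_clean, rollback_ready, run_integ, src_changed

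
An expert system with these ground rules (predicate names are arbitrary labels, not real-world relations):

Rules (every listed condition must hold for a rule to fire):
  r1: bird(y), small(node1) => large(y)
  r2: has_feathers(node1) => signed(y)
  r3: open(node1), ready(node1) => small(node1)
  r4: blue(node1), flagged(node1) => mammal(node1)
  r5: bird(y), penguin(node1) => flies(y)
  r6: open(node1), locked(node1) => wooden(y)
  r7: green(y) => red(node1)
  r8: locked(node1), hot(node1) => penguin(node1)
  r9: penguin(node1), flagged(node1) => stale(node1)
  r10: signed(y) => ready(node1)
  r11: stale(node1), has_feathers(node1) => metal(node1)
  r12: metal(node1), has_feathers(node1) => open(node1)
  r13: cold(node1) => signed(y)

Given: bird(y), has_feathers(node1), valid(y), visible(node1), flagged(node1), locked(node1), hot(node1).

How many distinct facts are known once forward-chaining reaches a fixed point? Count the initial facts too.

[1] r2 [has_feathers(node1) => signed(y)]; r8 [locked(node1), hot(node1) => penguin(node1)]. ⇒ new: signed(y), penguin(node1).
[2] r5 [bird(y), penguin(node1) => flies(y)]; r9 [penguin(node1), flagged(node1) => stale(node1)]; r10 [signed(y) => ready(node1)]. ⇒ new: flies(y), stale(node1), ready(node1).
[3] r11 [stale(node1), has_feathers(node1) => metal(node1)]. ⇒ new: metal(node1).
[4] r12 [metal(node1), has_feathers(node1) => open(node1)]. ⇒ new: open(node1).
[5] r3 [open(node1), ready(node1) => small(node1)]; r6 [open(node1), locked(node1) => wooden(y)]. ⇒ new: small(node1), wooden(y).
[6] r1 [bird(y), small(node1) => large(y)]. ⇒ new: large(y).
Closure: {bird(y), flagged(node1), flies(y), has_feathers(node1), hot(node1), large(y), locked(node1), metal(node1), open(node1), penguin(node1), ready(node1), signed(y), small(node1), stale(node1), valid(y), visible(node1), wooden(y)} — 17 facts.

17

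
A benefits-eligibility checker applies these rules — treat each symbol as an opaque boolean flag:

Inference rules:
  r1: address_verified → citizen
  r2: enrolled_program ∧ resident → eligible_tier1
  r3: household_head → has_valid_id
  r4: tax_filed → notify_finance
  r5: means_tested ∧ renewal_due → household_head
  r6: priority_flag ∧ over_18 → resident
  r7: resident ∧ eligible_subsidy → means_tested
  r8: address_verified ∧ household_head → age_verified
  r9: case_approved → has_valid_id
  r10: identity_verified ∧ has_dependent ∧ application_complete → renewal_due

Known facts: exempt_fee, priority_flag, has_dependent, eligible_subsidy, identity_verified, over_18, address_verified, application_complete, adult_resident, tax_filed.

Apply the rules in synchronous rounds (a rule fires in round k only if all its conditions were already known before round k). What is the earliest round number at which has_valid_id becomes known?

[1] r1 [address_verified → citizen]; r4 [tax_filed → notify_finance]; r6 [priority_flag ∧ over_18 → resident]; r10 [identity_verified ∧ has_dependent ∧ application_complete → renewal_due]. ⇒ new: citizen, notify_finance, resident, renewal_due.
[2] r7 [resident ∧ eligible_subsidy → means_tested]. ⇒ new: means_tested.
[3] r5 [means_tested ∧ renewal_due → household_head]. ⇒ new: household_head.
[4] r3 [household_head → has_valid_id]; r8 [address_verified ∧ household_head → age_verified]. ⇒ new: has_valid_id, age_verified.
has_valid_id first appears in round 4.

4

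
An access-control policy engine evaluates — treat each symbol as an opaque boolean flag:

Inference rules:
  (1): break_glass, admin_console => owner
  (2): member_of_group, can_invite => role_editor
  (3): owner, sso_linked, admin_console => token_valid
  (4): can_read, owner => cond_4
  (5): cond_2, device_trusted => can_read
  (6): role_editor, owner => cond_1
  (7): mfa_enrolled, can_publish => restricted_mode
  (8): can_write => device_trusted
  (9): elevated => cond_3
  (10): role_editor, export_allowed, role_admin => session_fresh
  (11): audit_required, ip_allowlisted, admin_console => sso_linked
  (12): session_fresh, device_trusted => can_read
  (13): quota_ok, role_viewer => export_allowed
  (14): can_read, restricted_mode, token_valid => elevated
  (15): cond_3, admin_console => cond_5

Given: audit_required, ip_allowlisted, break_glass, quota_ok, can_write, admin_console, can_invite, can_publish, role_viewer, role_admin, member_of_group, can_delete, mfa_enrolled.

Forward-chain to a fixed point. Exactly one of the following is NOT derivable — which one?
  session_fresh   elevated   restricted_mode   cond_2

Round 1: (1) [break_glass, admin_console => owner]; (2) [member_of_group, can_invite => role_editor]; (7) [mfa_enrolled, can_publish => restricted_mode]; (8) [can_write => device_trusted]; (11) [audit_required, ip_allowlisted, admin_console => sso_linked]; (13) [quota_ok, role_viewer => export_allowed]. New: owner, role_editor, restricted_mode, device_trusted, sso_linked, export_allowed.
Round 2: (3) [owner, sso_linked, admin_console => token_valid]; (6) [role_editor, owner => cond_1]; (10) [role_editor, export_allowed, role_admin => session_fresh]. New: token_valid, cond_1, session_fresh.
Round 3: (12) [session_fresh, device_trusted => can_read]. New: can_read.
Round 4: (4) [can_read, owner => cond_4]; (14) [can_read, restricted_mode, token_valid => elevated]. New: cond_4, elevated.
Round 5: (9) [elevated => cond_3]. New: cond_3.
Round 6: (15) [cond_3, admin_console => cond_5]. New: cond_5.
Derived: elevated (round 4), restricted_mode (round 1), session_fresh (round 2). cond_2 never appears in any round.

cond_2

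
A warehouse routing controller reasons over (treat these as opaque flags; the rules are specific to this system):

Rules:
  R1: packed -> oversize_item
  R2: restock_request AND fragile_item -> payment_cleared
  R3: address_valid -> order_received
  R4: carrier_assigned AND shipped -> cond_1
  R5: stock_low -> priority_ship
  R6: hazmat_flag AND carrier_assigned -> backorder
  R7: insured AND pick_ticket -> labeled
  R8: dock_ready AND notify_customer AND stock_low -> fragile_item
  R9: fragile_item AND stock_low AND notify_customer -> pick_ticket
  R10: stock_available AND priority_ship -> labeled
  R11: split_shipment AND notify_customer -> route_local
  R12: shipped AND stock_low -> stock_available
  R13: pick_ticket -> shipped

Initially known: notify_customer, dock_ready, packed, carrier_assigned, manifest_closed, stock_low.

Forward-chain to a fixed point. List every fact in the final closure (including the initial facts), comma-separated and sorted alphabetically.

carrier_assigned, cond_1, dock_ready, fragile_item, labeled, manifest_closed, notify_customer, oversize_item, packed, pick_ticket, priority_ship, shipped, stock_available, stock_low

Round 1: R1 [packed -> oversize_item]; R5 [stock_low -> priority_ship]; R8 [dock_ready AND notify_customer AND stock_low -> fragile_item]. New: oversize_item, priority_ship, fragile_item.
Round 2: R9 [fragile_item AND stock_low AND notify_customer -> pick_ticket]. New: pick_ticket.
Round 3: R13 [pick_ticket -> shipped]. New: shipped.
Round 4: R4 [carrier_assigned AND shipped -> cond_1]; R12 [shipped AND stock_low -> stock_available]. New: cond_1, stock_available.
Round 5: R10 [stock_available AND priority_ship -> labeled]. New: labeled.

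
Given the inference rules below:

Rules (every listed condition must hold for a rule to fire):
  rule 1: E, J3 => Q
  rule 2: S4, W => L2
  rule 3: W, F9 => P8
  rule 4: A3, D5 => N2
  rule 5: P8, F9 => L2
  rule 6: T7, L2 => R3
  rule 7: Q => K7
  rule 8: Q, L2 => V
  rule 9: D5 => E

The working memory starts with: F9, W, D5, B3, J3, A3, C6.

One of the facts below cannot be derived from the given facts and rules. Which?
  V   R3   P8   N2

R3

[1] rule 3 [W, F9 => P8]; rule 4 [A3, D5 => N2]; rule 9 [D5 => E]. ⇒ new: P8, N2, E.
[2] rule 1 [E, J3 => Q]; rule 5 [P8, F9 => L2]. ⇒ new: Q, L2.
[3] rule 7 [Q => K7]; rule 8 [Q, L2 => V]. ⇒ new: K7, V.
Derived: P8 (round 1), N2 (round 1), V (round 3). R3 never appears in any round.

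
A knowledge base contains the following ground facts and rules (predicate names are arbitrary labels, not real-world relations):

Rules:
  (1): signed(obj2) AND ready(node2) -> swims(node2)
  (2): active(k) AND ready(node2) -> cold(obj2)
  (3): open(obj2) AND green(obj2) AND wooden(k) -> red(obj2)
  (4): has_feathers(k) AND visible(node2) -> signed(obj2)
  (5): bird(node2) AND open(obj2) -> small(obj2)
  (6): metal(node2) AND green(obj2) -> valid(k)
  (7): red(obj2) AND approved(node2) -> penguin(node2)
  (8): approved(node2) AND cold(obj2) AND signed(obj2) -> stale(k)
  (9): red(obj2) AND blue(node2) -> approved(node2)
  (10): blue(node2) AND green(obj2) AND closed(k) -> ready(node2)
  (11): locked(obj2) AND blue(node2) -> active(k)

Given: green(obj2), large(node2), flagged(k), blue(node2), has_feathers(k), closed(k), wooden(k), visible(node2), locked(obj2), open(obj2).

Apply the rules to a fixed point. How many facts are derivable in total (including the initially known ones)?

[1] (3) [open(obj2) AND green(obj2) AND wooden(k) -> red(obj2)]; (4) [has_feathers(k) AND visible(node2) -> signed(obj2)]; (10) [blue(node2) AND green(obj2) AND closed(k) -> ready(node2)]; (11) [locked(obj2) AND blue(node2) -> active(k)]. ⇒ new: red(obj2), signed(obj2), ready(node2), active(k).
[2] (1) [signed(obj2) AND ready(node2) -> swims(node2)]; (2) [active(k) AND ready(node2) -> cold(obj2)]; (9) [red(obj2) AND blue(node2) -> approved(node2)]. ⇒ new: swims(node2), cold(obj2), approved(node2).
[3] (7) [red(obj2) AND approved(node2) -> penguin(node2)]; (8) [approved(node2) AND cold(obj2) AND signed(obj2) -> stale(k)]. ⇒ new: penguin(node2), stale(k).
Closure: {active(k), approved(node2), blue(node2), closed(k), cold(obj2), flagged(k), green(obj2), has_feathers(k), large(node2), locked(obj2), open(obj2), penguin(node2), ready(node2), red(obj2), signed(obj2), stale(k), swims(node2), visible(node2), wooden(k)} — 19 facts.

19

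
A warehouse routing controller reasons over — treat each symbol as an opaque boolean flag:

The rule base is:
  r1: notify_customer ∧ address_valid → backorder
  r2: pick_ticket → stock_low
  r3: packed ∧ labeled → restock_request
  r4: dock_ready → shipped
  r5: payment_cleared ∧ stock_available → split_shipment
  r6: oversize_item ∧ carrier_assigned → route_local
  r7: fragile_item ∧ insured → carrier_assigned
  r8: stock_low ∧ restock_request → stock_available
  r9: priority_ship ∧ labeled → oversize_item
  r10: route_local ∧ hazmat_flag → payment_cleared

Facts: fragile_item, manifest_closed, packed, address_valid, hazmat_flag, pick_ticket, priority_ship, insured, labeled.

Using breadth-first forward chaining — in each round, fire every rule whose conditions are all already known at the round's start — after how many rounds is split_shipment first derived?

Round 1: r2 [pick_ticket → stock_low]; r3 [packed ∧ labeled → restock_request]; r7 [fragile_item ∧ insured → carrier_assigned]; r9 [priority_ship ∧ labeled → oversize_item]. Adds stock_low, restock_request, carrier_assigned, oversize_item.
Round 2: r6 [oversize_item ∧ carrier_assigned → route_local]; r8 [stock_low ∧ restock_request → stock_available]. Adds route_local, stock_available.
Round 3: r10 [route_local ∧ hazmat_flag → payment_cleared]. Adds payment_cleared.
Round 4: r5 [payment_cleared ∧ stock_available → split_shipment]. Adds split_shipment.
split_shipment first appears in round 4.

4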